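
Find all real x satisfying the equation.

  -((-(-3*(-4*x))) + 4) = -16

Step 1. [-((-(-3*(-4*x))) + 4) = -16] leading − — multiply by −1. So neg: (-(-3*(-4*x))) + 4 = 16.
Step 2. [(-(-3*(-4*x))) + 4 = 16] the outer +4 inverts by subtracting 4 ⇒ sub: -(-3*(-4*x)) = 12.
Step 3. [-(-3*(-4*x)) = 12] flip signs both sides ⇒ neg: -3*(-4*x) = -12.
Step 4. [-3*(-4*x) = -12] leading coefficient -3: divide by -3 ⇒ div: -4*x = 4.
Step 5. [-4*x = 4] divide by the outer -4, so div: x = -1.

Answer: x ∈ {-1}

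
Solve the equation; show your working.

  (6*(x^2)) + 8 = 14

Step 1. [(6*(x^2)) + 8 = 14] subtract 8: x sits inside (… + 8) ⇒ sub: 6*(x^2) = 6.
Step 2. [6*(x^2) = 6] divide by the outer 6. So div: x^2 = 1.
Step 3. [x^2 = 1] √ both sides: 1 ≥ 0 gives two branches, so sqrt: x = 1 or -1.

Answer: x ∈ {-1, 1}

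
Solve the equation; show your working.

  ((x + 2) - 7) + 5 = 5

Step 1. [((x + 2) - 7) + 5 = 5] subtract 5: x sits inside (… + 5). So sub: (x + 2) - 7 = 0.
Step 2. [(x + 2) - 7 = 0] 7 comes off first (add 7), so sub: x + 2 = 7.
Step 3. [x + 2 = 7] the outer +2 inverts by subtracting 2 ⇒ sub: x = 5.

Answer: x ∈ {5}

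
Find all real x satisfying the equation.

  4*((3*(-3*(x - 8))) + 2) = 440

Step 1. [4*((3*(-3*(x - 8))) + 2) = 440] LHS = 4·(…); ÷4 both sides, so div: (3*(-3*(x - 8))) + 2 = 110.
Step 2. [(3*(-3*(x - 8))) + 2 = 110] subtract 2: x sits inside (… + 2), so sub: 3*(-3*(x - 8)) = 108.
Step 3. [3*(-3*(x - 8)) = 108] 3·(inner) — divide through by 3 ⇒ div: -3*(x - 8) = 36.
Step 4. [-3*(x - 8) = 36] LHS = -3·(…); ÷-3 both sides. So div: x - 8 = -12.
Step 5. [x - 8 = -12] -8 is outermost — add 8 both sides. So sub: x = -4.

Answer: x ∈ {-4}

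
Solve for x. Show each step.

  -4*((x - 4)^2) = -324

Step 1. [-4*((x - 4)^2) = -324] -4 out front; divide by -4 ⇒ div: (x - 4)^2 = 81.
Step 2. [(x - 4)^2 = 81] √ both sides: 81 ≥ 0 gives two branches, so sqrt: x - 4 = 9 or -9.
Step 3. [x - 4 = 9 or -9] the outer -4 inverts by adding 4 ⇒ sub: x = 13 or -5.

Answer: x ∈ {-5, 13}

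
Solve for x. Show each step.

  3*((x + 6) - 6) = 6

Step 1. [3*((x + 6) - 6) = 6] divide by the outer 3, so div: (x + 6) - 6 = 2.
Step 2. [(x + 6) - 6 = 2] the outer -6 inverts by adding 6 ⇒ sub: x + 6 = 8.
Step 3. [x + 6 = 8] subtract 6: x sits inside (… + 6), so sub: x = 2.

Answer: x ∈ {2}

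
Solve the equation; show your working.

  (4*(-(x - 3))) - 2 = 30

Step 1. [(4*(-(x - 3))) - 2 = 30] 2 comes off first (add 2), so sub: 4*(-(x - 3)) = 32.
Step 2. [4*(-(x - 3)) = 32] divide by the outer 4, so div: -(x - 3) = 8.
Step 3. [-(x - 3) = 8] flip signs both sides. So neg: x - 3 = -8.
Step 4. [x - 3 = -8] -3 is outermost — add 3 both sides, so sub: x = -5.

Answer: x ∈ {-5}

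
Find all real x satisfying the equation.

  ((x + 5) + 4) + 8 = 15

Step 1. [((x + 5) + 4) + 8 = 15] the outer +8 inverts by subtracting 8 ⇒ sub: (x + 5) + 4 = 7.
Step 2. [(x + 5) + 4 = 7] the outer +4 inverts by subtracting 4, so sub: x + 5 = 3.
Step 3. [x + 5 = 3] subtract 5: x sits inside (… + 5) ⇒ sub: x = -2.

Answer: x ∈ {-2}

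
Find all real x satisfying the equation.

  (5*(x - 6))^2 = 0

Step 1. [(5*(x - 6))^2 = 0] 0 ≥ 0, LHS is (·)² — take ±√, so sqrt: 5*(x - 6) = 0.
Step 2. [5*(x - 6) = 0] leading coefficient 5: divide by 5, so div: x - 6 = 0.
Step 3. [x - 6 = 0] peel the -6: add 6 from each side. So sub: x = 6.

Answer: x ∈ {6}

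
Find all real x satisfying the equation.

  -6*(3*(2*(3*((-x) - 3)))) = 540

Step 1. [-6*(3*(2*(3*((-x) - 3)))) = 540] -6·(inner) — divide through by -6, so div: 3*(2*(3*((-x) - 3))) = -90.
Step 2. [3*(2*(3*((-x) - 3))) = -90] divide by the outer 3, so div: 2*(3*((-x) - 3)) = -30.
Step 3. [2*(3*((-x) - 3)) = -30] divide by the outer 2. So div: 3*((-x) - 3) = -15.
Step 4. [3*((-x) - 3) = -15] 3 out front; divide by 3. So div: (-x) - 3 = -5.
Step 5. [(-x) - 3 = -5] peel the -3: add 3 from each side ⇒ sub: -x = -2.
Step 6. [-x = -2] flip signs both sides, so neg: x = 2.

Answer: x ∈ {2}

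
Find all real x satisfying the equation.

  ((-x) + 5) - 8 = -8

Step 1. [((-x) + 5) - 8 = -8] add 8: x sits inside (… - 8) ⇒ sub: (-x) + 5 = 0.
Step 2. [(-x) + 5 = 0] the outer +5 inverts by subtracting 5. So sub: -x = -5.
Step 3. [-x = -5] LHS negated; negate both sides, so neg: x = 5.

Answer: x ∈ {5}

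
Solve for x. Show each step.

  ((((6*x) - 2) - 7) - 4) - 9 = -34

Step 1. [((((6*x) - 2) - 7) - 4) - 9 = -34] peel the -9: add 9 from each side. So sub: (((6*x) - 2) - 7) - 4 = -25.
Step 2. [(((6*x) - 2) - 7) - 4 = -25] -4 is outermost — add 4 both sides. So sub: ((6*x) - 2) - 7 = -21.
Step 3. [((6*x) - 2) - 7 = -21] add 7: x sits inside (… - 7) ⇒ sub: (6*x) - 2 = -14.
Step 4. [(6*x) - 2 = -14] -2 is outermost — add 2 both sides ⇒ sub: 6*x = -12.
Step 5. [6*x = -12] 6·(inner) — divide through by 6, so div: x = -2.

Answer: x ∈ {-2}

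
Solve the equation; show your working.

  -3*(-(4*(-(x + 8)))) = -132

Step 1. [-3*(-(4*(-(x + 8)))) = -132] -3 out front; divide by -3. So div: -(4*(-(x + 8))) = 44.
Step 2. [-(4*(-(x + 8))) = 44] flip signs both sides, so neg: 4*(-(x + 8)) = -44.
Step 3. [4*(-(x + 8)) = -44] 4 out front; divide by 4 ⇒ div: -(x + 8) = -11.
Step 4. [-(x + 8) = -11] leading − — multiply by −1. So neg: x + 8 = 11.
Step 5. [x + 8 = 11] the outer +8 inverts by subtracting 8. So sub: x = 3.

Answer: x ∈ {3}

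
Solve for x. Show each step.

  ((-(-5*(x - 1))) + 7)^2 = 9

Step 1. [((-(-5*(x - 1))) + 7)^2 = 9] LHS squared, RHS 9 ≥ 0: apply √ (±), so sqrt: (-(-5*(x - 1))) + 7 = 3 or -3.
Step 2. [(-(-5*(x - 1))) + 7 = 3 or -3] the outer +7 inverts by subtracting 7, so sub: -(-5*(x - 1)) = -4 or -10.
Step 3. [-(-5*(x - 1)) = -4 or -10] leading − — multiply by −1 ⇒ neg: -5*(x - 1) = 4 or 10.
Step 4. [-5*(x - 1) = 4 or 10] LHS = -5·(…); ÷-5 both sides. So div: x - 1 = -4/5 or -2.
Step 5. [x - 1 = -4/5 or -2] -1 is outermost — add 1 both sides ⇒ sub: x = 1/5 or -1.

Answer: x ∈ {-1, 1/5}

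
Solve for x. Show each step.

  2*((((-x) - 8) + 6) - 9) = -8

Step 1. [2*((((-x) - 8) + 6) - 9) = -8] 2 out front; divide by 2, so div: (((-x) - 8) + 6) - 9 = -4.
Step 2. [(((-x) - 8) + 6) - 9 = -4] add 9: x sits inside (… - 9) ⇒ sub: ((-x) - 8) + 6 = 5.
Step 3. [((-x) - 8) + 6 = 5] peel the +6: subtract 6 from each side. So sub: (-x) - 8 = -1.
Step 4. [(-x) - 8 = -1] -8 is outermost — add 8 both sides. So sub: -x = 7.
Step 5. [-x = 7] leading − — multiply by −1 ⇒ neg: x = -7.

Answer: x ∈ {-7}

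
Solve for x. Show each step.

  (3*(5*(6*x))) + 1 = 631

Step 1. [(3*(5*(6*x))) + 1 = 631] +1 is outermost — subtract 1 both sides ⇒ sub: 3*(5*(6*x)) = 630.
Step 2. [3*(5*(6*x)) = 630] divide by the outer 3. So div: 5*(6*x) = 210.
Step 3. [5*(6*x) = 210] leading coefficient 5: divide by 5 ⇒ div: 6*x = 42.
Step 4. [6*x = 42] 6·(inner) — divide through by 6, so div: x = 7.

Answer: x ∈ {7}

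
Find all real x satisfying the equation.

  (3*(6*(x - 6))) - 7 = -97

Step 1. [(3*(6*(x - 6))) - 7 = -97] add 7: x sits inside (… - 7) ⇒ sub: 3*(6*(x - 6)) = -90.
Step 2. [3*(6*(x - 6)) = -90] 3·(inner) — divide through by 3. So div: 6*(x - 6) = -30.
Step 3. [6*(x - 6) = -30] 6 out front; divide by 6 ⇒ div: x - 6 = -5.
Step 4. [x - 6 = -5] peel the -6: add 6 from each side ⇒ sub: x = 1.

Answer: x ∈ {1}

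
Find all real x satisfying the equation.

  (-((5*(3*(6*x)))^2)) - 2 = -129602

Step 1. [(-((5*(3*(6*x)))^2)) - 2 = -129602] 2 comes off first (add 2). So sub: -((5*(3*(6*x)))^2) = -129600.
Step 2. [-((5*(3*(6*x)))^2) = -129600] flip signs both sides, so neg: (5*(3*(6*x)))^2 = 129600.
Step 3. [(5*(3*(6*x)))^2 = 129600] LHS squared, RHS 129600 ≥ 0: apply √ (±) ⇒ sqrt: 5*(3*(6*x)) = 360 or -360.
Step 4. [5*(3*(6*x)) = 360 or -360] LHS = 5·(…); ÷5 both sides. So div: 3*(6*x) = 72 or -72.
Step 5. [3*(6*x) = 72 or -72] 3·(inner) — divide through by 3, so div: 6*x = 24 or -24.
Step 6. [6*x = 24 or -24] leading coefficient 6: divide by 6 ⇒ div: x = 4 or -4.

Answer: x ∈ {-4, 4}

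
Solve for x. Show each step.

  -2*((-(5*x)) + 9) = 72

Step 1. [-2*((-(5*x)) + 9) = 72] -2 out front; divide by -2, so div: (-(5*x)) + 9 = -36.
Step 2. [(-(5*x)) + 9 = -36] peel the +9: subtract 9 from each side, so sub: -(5*x) = -45.
Step 3. [-(5*x) = -45] flip signs both sides. So neg: 5*x = 45.
Step 4. [5*x = 45] 5·(inner) — divide through by 5. So div: x = 9.

Answer: x ∈ {9}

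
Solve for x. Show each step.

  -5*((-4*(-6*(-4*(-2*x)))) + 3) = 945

Step 1. [-5*((-4*(-6*(-4*(-2*x)))) + 3) = 945] leading coefficient -5: divide by -5. So div: (-4*(-6*(-4*(-2*x)))) + 3 = -189.
Step 2. [(-4*(-6*(-4*(-2*x)))) + 3 = -189] +3 is outermost — subtract 3 both sides. So sub: -4*(-6*(-4*(-2*x))) = -192.
Step 3. [-4*(-6*(-4*(-2*x))) = -192] -4 out front; divide by -4. So div: -6*(-4*(-2*x)) = 48.
Step 4. [-6*(-4*(-2*x)) = 48] divide by the outer -6, so div: -4*(-2*x) = -8.
Step 5. [-4*(-2*x) = -8] -4·(inner) — divide through by -4 ⇒ div: -2*x = 2.
Step 6. [-2*x = 2] -2·(inner) — divide through by -2 ⇒ div: x = -1.

Answer: x ∈ {-1}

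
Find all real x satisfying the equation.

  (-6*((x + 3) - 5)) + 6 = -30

Step 1. [(-6*((x + 3) - 5)) + 6 = -30] -6 divides every term; factor it out. So factor: ((x + 3) - 5) - 1 = 5.
Step 2. [((x + 3) - 5) - 1 = 5] peel the -1: add 1 from each side, so sub: (x + 3) - 5 = 6.
Step 3. [(x + 3) - 5 = 6] -5 is outermost — add 5 both sides, so sub: x + 3 = 11.
Step 4. [x + 3 = 11] +3 is outermost — subtract 3 both sides. So sub: x = 8.

Answer: x ∈ {8}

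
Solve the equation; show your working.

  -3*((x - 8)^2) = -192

Step 1. [-3*((x - 8)^2) = -192] divide by the outer -3. So div: (x - 8)^2 = 64.
Step 2. [(x - 8)^2 = 64] LHS squared, RHS 64 ≥ 0: apply √ (±). So sqrt: x - 8 = 8 or -8.
Step 3. [x - 8 = 8 or -8] the outer -8 inverts by adding 8 ⇒ sub: x = 16 or 0.

Answer: x ∈ {0, 16}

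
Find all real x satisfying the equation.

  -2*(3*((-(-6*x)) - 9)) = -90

Step 1. [-2*(3*((-(-6*x)) - 9)) = -90] LHS = -2·(…); ÷-2 both sides ⇒ div: 3*((-(-6*x)) - 9) = 45.
Step 2. [3*((-(-6*x)) - 9) = 45] divide by the outer 3 ⇒ div: (-(-6*x)) - 9 = 15.
Step 3. [(-(-6*x)) - 9 = 15] peel the -9: add 9 from each side, so sub: -(-6*x) = 24.
Step 4. [-(-6*x) = 24] leading − — multiply by −1 ⇒ neg: -6*x = -24.
Step 5. [-6*x = -24] -6 out front; divide by -6 ⇒ div: x = 4.

Answer: x ∈ {4}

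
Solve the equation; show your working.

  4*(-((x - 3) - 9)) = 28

Step 1. [4*(-((x - 3) - 9)) = 28] divide by the outer 4. So div: -((x - 3) - 9) = 7.
Step 2. [-((x - 3) - 9) = 7] flip signs both sides, so neg: (x - 3) - 9 = -7.
Step 3. [(x - 3) - 9 = -7] add 9: x sits inside (… - 9). So sub: x - 3 = 2.
Step 4. [x - 3 = 2] add 3: x sits inside (… - 3). So sub: x = 5.

Answer: x ∈ {5}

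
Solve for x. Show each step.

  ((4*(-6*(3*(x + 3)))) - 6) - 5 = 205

Step 1. [((4*(-6*(3*(x + 3)))) - 6) - 5 = 205] add 5: x sits inside (… - 5), so sub: (4*(-6*(3*(x + 3)))) - 6 = 210.
Step 2. [(4*(-6*(3*(x + 3)))) - 6 = 210] the outer -6 inverts by adding 6 ⇒ sub: 4*(-6*(3*(x + 3))) = 216.
Step 3. [4*(-6*(3*(x + 3))) = 216] divide by the outer 4, so div: -6*(3*(x + 3)) = 54.
Step 4. [-6*(3*(x + 3)) = 54] divide by the outer -6 ⇒ div: 3*(x + 3) = -9.
Step 5. [3*(x + 3) = -9] divide by the outer 3. So div: x + 3 = -3.
Step 6. [x + 3 = -3] +3 is outermost — subtract 3 both sides. So sub: x = -6.

Answer: x ∈ {-6}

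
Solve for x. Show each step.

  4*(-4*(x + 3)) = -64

Step 1. [4*(-4*(x + 3)) = -64] 4 out front; divide by 4. So div: -4*(x + 3) = -16.
Step 2. [-4*(x + 3) = -16] leading coefficient -4: divide by -4, so div: x + 3 = 4.
Step 3. [x + 3 = 4] 3 comes off first (subtract 3). So sub: x = 1.

Answer: x ∈ {1}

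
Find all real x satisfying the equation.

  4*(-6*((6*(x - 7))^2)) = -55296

Step 1. [4*(-6*((6*(x - 7))^2)) = -55296] divide by the outer 4 ⇒ div: -6*((6*(x - 7))^2) = -13824.
Step 2. [-6*((6*(x - 7))^2) = -13824] divide by the outer -6. So div: (6*(x - 7))^2 = 2304.
Step 3. [(6*(x - 7))^2 = 2304] 2304 ≥ 0, LHS is (·)² — take ±√, so sqrt: 6*(x - 7) = 48 or -48.
Step 4. [6*(x - 7) = 48 or -48] 6 out front; divide by 6. So div: x - 7 = 8 or -8.
Step 5. [x - 7 = 8 or -8] -7 is outermost — add 7 both sides, so sub: x = 15 or -1.

Answer: x ∈ {-1, 15}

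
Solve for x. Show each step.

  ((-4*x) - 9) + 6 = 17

Step 1. [((-4*x) - 9) + 6 = 17] 6 comes off first (subtract 6) ⇒ sub: (-4*x) - 9 = 11.
Step 2. [(-4*x) - 9 = 11] add 9: x sits inside (… - 9), so sub: -4*x = 20.
Step 3. [-4*x = 20] -4 out front; divide by -4, so div: x = -5.

Answer: x ∈ {-5}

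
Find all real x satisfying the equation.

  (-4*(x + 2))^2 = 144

Step 1. [(-4*(x + 2))^2 = 144] LHS squared, RHS 144 ≥ 0: apply √ (±), so sqrt: -4*(x + 2) = 12 or -12.
Step 2. [-4*(x + 2) = 12 or -12] leading coefficient -4: divide by -4. So div: x + 2 = -3 or 3.
Step 3. [x + 2 = -3 or 3] subtract 2: x sits inside (… + 2). So sub: x = -5 or 1.

Answer: x ∈ {-5, 1}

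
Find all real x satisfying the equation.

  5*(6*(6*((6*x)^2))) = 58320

Step 1. [5*(6*(6*((6*x)^2))) = 58320] leading coefficient 5: divide by 5, so div: 6*(6*((6*x)^2)) = 11664.
Step 2. [6*(6*((6*x)^2)) = 11664] divide by the outer 6 ⇒ div: 6*((6*x)^2) = 1944.
Step 3. [6*((6*x)^2) = 1944] divide by the outer 6, so div: (6*x)^2 = 324.
Step 4. [(6*x)^2 = 324] √ both sides: 324 ≥ 0 gives two branches ⇒ sqrt: 6*x = 18 or -18.
Step 5. [6*x = 18 or -18] divide by the outer 6 ⇒ div: x = 3 or -3.

Answer: x ∈ {-3, 3}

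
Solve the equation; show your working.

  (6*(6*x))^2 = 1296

Step 1. [(6*(6*x))^2 = 1296] 1296 ≥ 0, LHS is (·)² — take ±√, so sqrt: 6*(6*x) = 36 or -36.
Step 2. [6*(6*x) = 36 or -36] LHS = 6·(…); ÷6 both sides ⇒ div: 6*x = 6 or -6.
Step 3. [6*x = 6 or -6] LHS = 6·(…); ÷6 both sides ⇒ div: x = 1 or -1.

Answer: x ∈ {-1, 1}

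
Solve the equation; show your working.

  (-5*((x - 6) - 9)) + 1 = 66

Step 1. [(-5*((x - 6) - 9)) + 1 = 66] the outer +1 inverts by subtracting 1 ⇒ sub: -5*((x - 6) - 9) = 65.
Step 2. [-5*((x - 6) - 9) = 65] -5·(inner) — divide through by -5, so div: (x - 6) - 9 = -13.
Step 3. [(x - 6) - 9 = -13] add 9: x sits inside (… - 9) ⇒ sub: x - 6 = -4.
Step 4. [x - 6 = -4] add 6: x sits inside (… - 6). So sub: x = 2.

Answer: x ∈ {2}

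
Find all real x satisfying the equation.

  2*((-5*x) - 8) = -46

Step 1. [2*((-5*x) - 8) = -46] 2 out front; divide by 2. So div: (-5*x) - 8 = -23.
Step 2. [(-5*x) - 8 = -23] the outer -8 inverts by adding 8, so sub: -5*x = -15.
Step 3. [-5*x = -15] LHS = -5·(…); ÷-5 both sides, so div: x = 3.

Answer: x ∈ {3}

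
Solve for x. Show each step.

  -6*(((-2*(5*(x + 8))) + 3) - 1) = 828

Step 1. [-6*(((-2*(5*(x + 8))) + 3) - 1) = 828] divide by the outer -6. So div: ((-2*(5*(x + 8))) + 3) - 1 = -138.
Step 2. [((-2*(5*(x + 8))) + 3) - 1 = -138] the outer -1 inverts by adding 1, so sub: (-2*(5*(x + 8))) + 3 = -137.
Step 3. [(-2*(5*(x + 8))) + 3 = -137] subtract 3: x sits inside (… + 3) ⇒ sub: -2*(5*(x + 8)) = -140.
Step 4. [-2*(5*(x + 8)) = -140] LHS = -2·(…); ÷-2 both sides. So div: 5*(x + 8) = 70.
Step 5. [5*(x + 8) = 70] divide by the outer 5, so div: x + 8 = 14.
Step 6. [x + 8 = 14] subtract 8: x sits inside (… + 8). So sub: x = 6.

Answer: x ∈ {6}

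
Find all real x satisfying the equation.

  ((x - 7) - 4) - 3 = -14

Step 1. [((x - 7) - 4) - 3 = -14] add 3: x sits inside (… - 3). So sub: (x - 7) - 4 = -11.
Step 2. [(x - 7) - 4 = -11] add 4: x sits inside (… - 4), so sub: x - 7 = -7.
Step 3. [x - 7 = -7] add 7: x sits inside (… - 7) ⇒ sub: x = 0.

Answer: x ∈ {0}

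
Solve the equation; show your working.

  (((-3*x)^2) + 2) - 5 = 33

Step 1. [(((-3*x)^2) + 2) - 5 = 33] the outer -5 inverts by adding 5, so sub: ((-3*x)^2) + 2 = 38.
Step 2. [((-3*x)^2) + 2 = 38] +2 is outermost — subtract 2 both sides. So sub: (-3*x)^2 = 36.
Step 3. [(-3*x)^2 = 36] LHS squared, RHS 36 ≥ 0: apply √ (±). So sqrt: -3*x = 6 or -6.
Step 4. [-3*x = 6 or -6] -3·(inner) — divide through by -3 ⇒ div: x = -2 or 2.

Answer: x ∈ {-2, 2}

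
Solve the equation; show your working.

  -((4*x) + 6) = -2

Step 1. [-((4*x) + 6) = -2] LHS negated; negate both sides ⇒ neg: (4*x) + 6 = 2.
Step 2. [(4*x) + 6 = 2] subtract 6: x sits inside (… + 6) ⇒ sub: 4*x = -4.
Step 3. [4*x = -4] LHS = 4·(…); ÷4 both sides, so div: x = -1.

Answer: x ∈ {-1}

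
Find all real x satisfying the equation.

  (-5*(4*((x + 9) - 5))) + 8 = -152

Step 1. [(-5*(4*((x + 9) - 5))) + 8 = -152] 8 comes off first (subtract 8) ⇒ sub: -5*(4*((x + 9) - 5)) = -160.
Step 2. [-5*(4*((x + 9) - 5)) = -160] LHS = -5·(…); ÷-5 both sides. So div: 4*((x + 9) - 5) = 32.
Step 3. [4*((x + 9) - 5) = 32] 4·(inner) — divide through by 4 ⇒ div: (x + 9) - 5 = 8.
Step 4. [(x + 9) - 5 = 8] the outer -5 inverts by adding 5, so sub: x + 9 = 13.
Step 5. [x + 9 = 13] peel the +9: subtract 9 from each side ⇒ sub: x = 4.

Answer: x ∈ {4}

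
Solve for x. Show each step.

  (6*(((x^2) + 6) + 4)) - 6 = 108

Step 1. [(6*(((x^2) + 6) + 4)) - 6 = 108] add 6: x sits inside (… - 6), so sub: 6*(((x^2) + 6) + 4) = 114.
Step 2. [6*(((x^2) + 6) + 4) = 114] 6·(inner) — divide through by 6 ⇒ div: ((x^2) + 6) + 4 = 19.
Step 3. [((x^2) + 6) + 4 = 19] subtract 4: x sits inside (… + 4). So sub: (x^2) + 6 = 15.
Step 4. [(x^2) + 6 = 15] +6 is outermost — subtract 6 both sides. So sub: x^2 = 9.
Step 5. [x^2 = 9] LHS squared, RHS 9 ≥ 0: apply √ (±) ⇒ sqrt: x = 3 or -3.

Answer: x ∈ {-3, 3}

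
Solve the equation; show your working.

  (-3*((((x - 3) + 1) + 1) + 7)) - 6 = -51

Step 1. [(-3*((((x - 3) + 1) + 1) + 7)) - 6 = -51] the outer -6 inverts by adding 6, so sub: -3*((((x - 3) + 1) + 1) + 7) = -45.
Step 2. [-3*((((x - 3) + 1) + 1) + 7) = -45] -3·(inner) — divide through by -3 ⇒ div: (((x - 3) + 1) + 1) + 7 = 15.
Step 3. [(((x - 3) + 1) + 1) + 7 = 15] the outer +7 inverts by subtracting 7. So sub: ((x - 3) + 1) + 1 = 8.
Step 4. [((x - 3) + 1) + 1 = 8] the outer +1 inverts by subtracting 1. So sub: (x - 3) + 1 = 7.
Step 5. [(x - 3) + 1 = 7] +1 is outermost — subtract 1 both sides, so sub: x - 3 = 6.
Step 6. [x - 3 = 6] peel the -3: add 3 from each side, so sub: x = 9.

Answer: x ∈ {9}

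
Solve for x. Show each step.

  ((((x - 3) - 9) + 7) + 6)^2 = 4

Step 1. [((((x - 3) - 9) + 7) + 6)^2 = 4] LHS squared, RHS 4 ≥ 0: apply √ (±) ⇒ sqrt: (((x - 3) - 9) + 7) + 6 = 2 or -2.
Step 2. [(((x - 3) - 9) + 7) + 6 = 2 or -2] +6 is outermost — subtract 6 both sides. So sub: ((x - 3) - 9) + 7 = -4 or -8.
Step 3. [((x - 3) - 9) + 7 = -4 or -8] 7 comes off first (subtract 7) ⇒ sub: (x - 3) - 9 = -11 or -15.
Step 4. [(x - 3) - 9 = -11 or -15] peel the -9: add 9 from each side. So sub: x - 3 = -2 or -6.
Step 5. [x - 3 = -2 or -6] add 3: x sits inside (… - 3). So sub: x = 1 or -3.

Answer: x ∈ {-3, 1}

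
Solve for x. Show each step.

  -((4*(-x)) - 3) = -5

Step 1. [-((4*(-x)) - 3) = -5] LHS negated; negate both sides, so neg: (4*(-x)) - 3 = 5.
Step 2. [(4*(-x)) - 3 = 5] -3 is outermost — add 3 both sides ⇒ sub: 4*(-x) = 8.
Step 3. [4*(-x) = 8] divide by the outer 4 ⇒ div: -x = 2.
Step 4. [-x = 2] LHS negated; negate both sides. So neg: x = -2.

Answer: x ∈ {-2}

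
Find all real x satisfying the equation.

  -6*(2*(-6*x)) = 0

Step 1. [-6*(2*(-6*x)) = 0] divide by the outer -6 ⇒ div: 2*(-6*x) = 0.
Step 2. [2*(-6*x) = 0] 2·(inner) — divide through by 2, so div: -6*x = 0.
Step 3. [-6*x = 0] divide by the outer -6 ⇒ div: x = 0.

Answer: x ∈ {0}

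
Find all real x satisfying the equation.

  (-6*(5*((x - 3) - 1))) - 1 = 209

Step 1. [(-6*(5*((x - 3) - 1))) - 1 = 209] -1 is outermost — add 1 both sides ⇒ sub: -6*(5*((x - 3) - 1)) = 210.
Step 2. [-6*(5*((x - 3) - 1)) = 210] LHS = -6·(…); ÷-6 both sides. So div: 5*((x - 3) - 1) = -35.
Step 3. [5*((x - 3) - 1) = -35] 5·(inner) — divide through by 5 ⇒ div: (x - 3) - 1 = -7.
Step 4. [(x - 3) - 1 = -7] peel the -1: add 1 from each side, so sub: x - 3 = -6.
Step 5. [x - 3 = -6] peel the -3: add 3 from each side. So sub: x = -3.

Answer: x ∈ {-3}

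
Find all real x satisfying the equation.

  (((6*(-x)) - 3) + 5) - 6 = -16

Step 1. [(((6*(-x)) - 3) + 5) - 6 = -16] peel the -6: add 6 from each side, so sub: ((6*(-x)) - 3) + 5 = -10.
Step 2. [((6*(-x)) - 3) + 5 = -10] 5 comes off first (subtract 5) ⇒ sub: (6*(-x)) - 3 = -15.
Step 3. [(6*(-x)) - 3 = -15] the outer -3 inverts by adding 3 ⇒ sub: 6*(-x) = -12.
Step 4. [6*(-x) = -12] 6 out front; divide by 6 ⇒ div: -x = -2.
Step 5. [-x = -2] flip signs both sides. So neg: x = 2.

Answer: x ∈ {2}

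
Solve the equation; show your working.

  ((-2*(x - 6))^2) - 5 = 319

Step 1. [((-2*(x - 6))^2) - 5 = 319] 5 comes off first (add 5) ⇒ sub: (-2*(x - 6))^2 = 324.
Step 2. [(-2*(x - 6))^2 = 324] 324 ≥ 0, LHS is (·)² — take ±√, so sqrt: -2*(x - 6) = 18 or -18.
Step 3. [-2*(x - 6) = 18 or -18] -2 out front; divide by -2. So div: x - 6 = -9 or 9.
Step 4. [x - 6 = -9 or 9] add 6: x sits inside (… - 6) ⇒ sub: x = -3 or 15.

Answer: x ∈ {-3, 15}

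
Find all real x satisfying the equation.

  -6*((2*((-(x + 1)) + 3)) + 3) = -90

Step 1. [-6*((2*((-(x + 1)) + 3)) + 3) = -90] LHS = -6·(…); ÷-6 both sides ⇒ div: (2*((-(x + 1)) + 3)) + 3 = 15.
Step 2. [(2*((-(x + 1)) + 3)) + 3 = 15] 3 comes off first (subtract 3) ⇒ sub: 2*((-(x + 1)) + 3) = 12.
Step 3. [2*((-(x + 1)) + 3) = 12] 2 out front; divide by 2 ⇒ div: (-(x + 1)) + 3 = 6.
Step 4. [(-(x + 1)) + 3 = 6] subtract 3: x sits inside (… + 3). So sub: -(x + 1) = 3.
Step 5. [-(x + 1) = 3] flip signs both sides. So neg: x + 1 = -3.
Step 6. [x + 1 = -3] peel the +1: subtract 1 from each side ⇒ sub: x = -4.

Answer: x ∈ {-4}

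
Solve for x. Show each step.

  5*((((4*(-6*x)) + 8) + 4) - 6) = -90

Step 1. [5*((((4*(-6*x)) + 8) + 4) - 6) = -90] divide by the outer 5, so div: (((4*(-6*x)) + 8) + 4) - 6 = -18.
Step 2. [(((4*(-6*x)) + 8) + 4) - 6 = -18] peel the -6: add 6 from each side ⇒ sub: ((4*(-6*x)) + 8) + 4 = -12.
Step 3. [((4*(-6*x)) + 8) + 4 = -12] the outer +4 inverts by subtracting 4 ⇒ sub: (4*(-6*x)) + 8 = -16.
Step 4. [(4*(-6*x)) + 8 = -16] peel the +8: subtract 8 from each side. So sub: 4*(-6*x) = -24.
Step 5. [4*(-6*x) = -24] divide by the outer 4. So div: -6*x = -6.
Step 6. [-6*x = -6] leading coefficient -6: divide by -6, so div: x = 1.

Answer: x ∈ {1}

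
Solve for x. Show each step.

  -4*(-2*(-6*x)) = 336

Step 1. [-4*(-2*(-6*x)) = 336] leading coefficient -4: divide by -4. So div: -2*(-6*x) = -84.
Step 2. [-2*(-6*x) = -84] divide by the outer -2. So div: -6*x = 42.
Step 3. [-6*x = 42] -6 out front; divide by -6. So div: x = -7.

Answer: x ∈ {-7}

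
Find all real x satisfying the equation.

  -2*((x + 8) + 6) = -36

Step 1. [-2*((x + 8) + 6) = -36] -2·(inner) — divide through by -2, so div: (x + 8) + 6 = 18.
Step 2. [(x + 8) + 6 = 18] the outer +6 inverts by subtracting 6. So sub: x + 8 = 12.
Step 3. [x + 8 = 12] 8 comes off first (subtract 8). So sub: x = 4.

Answer: x ∈ {4}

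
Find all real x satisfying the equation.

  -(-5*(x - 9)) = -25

Step 1. [-(-5*(x - 9)) = -25] flip signs both sides ⇒ neg: -5*(x - 9) = 25.
Step 2. [-5*(x - 9) = 25] LHS = -5·(…); ÷-5 both sides ⇒ div: x - 9 = -5.
Step 3. [x - 9 = -5] peel the -9: add 9 from each side. So sub: x = 4.

Answer: x ∈ {4}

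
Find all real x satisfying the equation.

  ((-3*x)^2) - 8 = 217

Step 1. [((-3*x)^2) - 8 = 217] -8 is outermost — add 8 both sides. So sub: (-3*x)^2 = 225.
Step 2. [(-3*x)^2 = 225] LHS squared, RHS 225 ≥ 0: apply √ (±). So sqrt: -3*x = 15 or -15.
Step 3. [-3*x = 15 or -15] -3 out front; divide by -3, so div: x = -5 or 5.

Answer: x ∈ {-5, 5}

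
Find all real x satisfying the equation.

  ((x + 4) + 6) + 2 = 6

Step 1. [((x + 4) + 6) + 2 = 6] peel the +2: subtract 2 from each side ⇒ sub: (x + 4) + 6 = 4.
Step 2. [(x + 4) + 6 = 4] subtract 6: x sits inside (… + 6). So sub: x + 4 = -2.
Step 3. [x + 4 = -2] the outer +4 inverts by subtracting 4. So sub: x = -6.

Answer: x ∈ {-6}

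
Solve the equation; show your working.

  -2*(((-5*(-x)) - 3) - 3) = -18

Step 1. [-2*(((-5*(-x)) - 3) - 3) = -18] -2 out front; divide by -2, so div: ((-5*(-x)) - 3) - 3 = 9.
Step 2. [((-5*(-x)) - 3) - 3 = 9] peel the -3: add 3 from each side. So sub: (-5*(-x)) - 3 = 12.
Step 3. [(-5*(-x)) - 3 = 12] the outer -3 inverts by adding 3, so sub: -5*(-x) = 15.
Step 4. [-5*(-x) = 15] -5·(inner) — divide through by -5. So div: -x = -3.
Step 5. [-x = -3] leading − — multiply by −1. So neg: x = 3.

Answer: x ∈ {3}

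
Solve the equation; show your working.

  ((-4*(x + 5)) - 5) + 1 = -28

Step 1. [((-4*(x + 5)) - 5) + 1 = -28] 1 comes off first (subtract 1) ⇒ sub: (-4*(x + 5)) - 5 = -29.
Step 2. [(-4*(x + 5)) - 5 = -29] the outer -5 inverts by adding 5, so sub: -4*(x + 5) = -24.
Step 3. [-4*(x + 5) = -24] -4 out front; divide by -4 ⇒ div: x + 5 = 6.
Step 4. [x + 5 = 6] the outer +5 inverts by subtracting 5, so sub: x = 1.

Answer: x ∈ {1}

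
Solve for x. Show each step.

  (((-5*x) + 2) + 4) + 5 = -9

Step 1. [(((-5*x) + 2) + 4) + 5 = -9] subtract 5: x sits inside (… + 5) ⇒ sub: ((-5*x) + 2) + 4 = -14.
Step 2. [((-5*x) + 2) + 4 = -14] 4 comes off first (subtract 4) ⇒ sub: (-5*x) + 2 = -18.
Step 3. [(-5*x) + 2 = -18] peel the +2: subtract 2 from each side, so sub: -5*x = -20.
Step 4. [-5*x = -20] LHS = -5·(…); ÷-5 both sides. So div: x = 4.

Answer: x ∈ {4}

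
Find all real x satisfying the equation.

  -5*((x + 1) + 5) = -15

Step 1. [-5*((x + 1) + 5) = -15] -5 out front; divide by -5, so div: (x + 1) + 5 = 3.
Step 2. [(x + 1) + 5 = 3] +5 is outermost — subtract 5 both sides ⇒ sub: x + 1 = -2.
Step 3. [x + 1 = -2] +1 is outermost — subtract 1 both sides, so sub: x = -3.

Answer: x ∈ {-3}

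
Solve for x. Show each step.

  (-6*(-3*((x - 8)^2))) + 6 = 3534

Step 1. [(-6*(-3*((x - 8)^2))) + 6 = 3534] -6 | LHS and -6 | 3534: pull -6 out. So factor: (-3*((x - 8)^2)) - 1 = -589.
Step 2. [(-3*((x - 8)^2)) - 1 = -589] -1 is outermost — add 1 both sides, so sub: -3*((x - 8)^2) = -588.
Step 3. [-3*((x - 8)^2) = -588] leading coefficient -3: divide by -3 ⇒ div: (x - 8)^2 = 196.
Step 4. [(x - 8)^2 = 196] 196 ≥ 0, LHS is (·)² — take ±√ ⇒ sqrt: x - 8 = 14 or -14.
Step 5. [x - 8 = 14 or -14] 8 comes off first (add 8) ⇒ sub: x = 22 or -6.

Answer: x ∈ {-6, 22}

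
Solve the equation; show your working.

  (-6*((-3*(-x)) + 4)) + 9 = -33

Step 1. [(-6*((-3*(-x)) + 4)) + 9 = -33] +9 is outermost — subtract 9 both sides. So sub: -6*((-3*(-x)) + 4) = -42.
Step 2. [-6*((-3*(-x)) + 4) = -42] -6·(inner) — divide through by -6. So div: (-3*(-x)) + 4 = 7.
Step 3. [(-3*(-x)) + 4 = 7] peel the +4: subtract 4 from each side. So sub: -3*(-x) = 3.
Step 4. [-3*(-x) = 3] leading coefficient -3: divide by -3 ⇒ div: -x = -1.
Step 5. [-x = -1] flip signs both sides, so neg: x = 1.

Answer: x ∈ {1}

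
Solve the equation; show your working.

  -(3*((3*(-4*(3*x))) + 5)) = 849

Step 1. [-(3*((3*(-4*(3*x))) + 5)) = 849] LHS negated; negate both sides ⇒ neg: 3*((3*(-4*(3*x))) + 5) = -849.
Step 2. [3*((3*(-4*(3*x))) + 5) = -849] 3 out front; divide by 3 ⇒ div: (3*(-4*(3*x))) + 5 = -283.
Step 3. [(3*(-4*(3*x))) + 5 = -283] the outer +5 inverts by subtracting 5, so sub: 3*(-4*(3*x)) = -288.
Step 4. [3*(-4*(3*x)) = -288] divide by the outer 3, so div: -4*(3*x) = -96.
Step 5. [-4*(3*x) = -96] LHS = -4·(…); ÷-4 both sides ⇒ div: 3*x = 24.
Step 6. [3*x = 24] divide by the outer 3. So div: x = 8.

Answer: x ∈ {8}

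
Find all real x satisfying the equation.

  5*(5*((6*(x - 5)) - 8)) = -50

Step 1. [5*(5*((6*(x - 5)) - 8)) = -50] 5 out front; divide by 5, so div: 5*((6*(x - 5)) - 8) = -10.
Step 2. [5*((6*(x - 5)) - 8) = -10] 5·(inner) — divide through by 5, so div: (6*(x - 5)) - 8 = -2.
Step 3. [(6*(x - 5)) - 8 = -2] peel the -8: add 8 from each side ⇒ sub: 6*(x - 5) = 6.
Step 4. [6*(x - 5) = 6] divide by the outer 6. So div: x - 5 = 1.
Step 5. [x - 5 = 1] the outer -5 inverts by adding 5, so sub: x = 6.

Answer: x ∈ {6}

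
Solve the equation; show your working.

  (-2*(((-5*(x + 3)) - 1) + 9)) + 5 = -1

Step 1. [(-2*(((-5*(x + 3)) - 1) + 9)) + 5 = -1] 5 comes off first (subtract 5) ⇒ sub: -2*(((-5*(x + 3)) - 1) + 9) = -6.
Step 2. [-2*(((-5*(x + 3)) - 1) + 9) = -6] divide by the outer -2. So div: ((-5*(x + 3)) - 1) + 9 = 3.
Step 3. [((-5*(x + 3)) - 1) + 9 = 3] +9 is outermost — subtract 9 both sides. So sub: (-5*(x + 3)) - 1 = -6.
Step 4. [(-5*(x + 3)) - 1 = -6] add 1: x sits inside (… - 1), so sub: -5*(x + 3) = -5.
Step 5. [-5*(x + 3) = -5] -5 out front; divide by -5, so div: x + 3 = 1.
Step 6. [x + 3 = 1] subtract 3: x sits inside (… + 3). So sub: x = -2.

Answer: x ∈ {-2}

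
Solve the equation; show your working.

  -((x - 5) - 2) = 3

Step 1. [-((x - 5) - 2) = 3] leading − — multiply by −1, so neg: (x - 5) - 2 = -3.
Step 2. [(x - 5) - 2 = -3] 2 comes off first (add 2), so sub: x - 5 = -1.
Step 3. [x - 5 = -1] peel the -5: add 5 from each side, so sub: x = 4.

Answer: x ∈ {4}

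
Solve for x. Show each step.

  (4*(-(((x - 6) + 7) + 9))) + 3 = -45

Step 1. [(4*(-(((x - 6) + 7) + 9))) + 3 = -45] the outer +3 inverts by subtracting 3. So sub: 4*(-(((x - 6) + 7) + 9)) = -48.
Step 2. [4*(-(((x - 6) + 7) + 9)) = -48] divide by the outer 4. So div: -(((x - 6) + 7) + 9) = -12.
Step 3. [-(((x - 6) + 7) + 9) = -12] leading − — multiply by −1, so neg: ((x - 6) + 7) + 9 = 12.
Step 4. [((x - 6) + 7) + 9 = 12] the outer +9 inverts by subtracting 9. So sub: (x - 6) + 7 = 3.
Step 5. [(x - 6) + 7 = 3] 7 comes off first (subtract 7) ⇒ sub: x - 6 = -4.
Step 6. [x - 6 = -4] add 6: x sits inside (… - 6). So sub: x = 2.

Answer: x ∈ {2}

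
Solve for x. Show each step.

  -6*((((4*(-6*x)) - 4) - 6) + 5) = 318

Step 1. [-6*((((4*(-6*x)) - 4) - 6) + 5) = 318] leading coefficient -6: divide by -6, so div: (((4*(-6*x)) - 4) - 6) + 5 = -53.
Step 2. [(((4*(-6*x)) - 4) - 6) + 5 = -53] the outer +5 inverts by subtracting 5, so sub: ((4*(-6*x)) - 4) - 6 = -58.
Step 3. [((4*(-6*x)) - 4) - 6 = -58] the outer -6 inverts by adding 6, so sub: (4*(-6*x)) - 4 = -52.
Step 4. [(4*(-6*x)) - 4 = -52] common factor 4 (LHS and -52) — divide through, so factor: (-6*x) - 1 = -13.
Step 5. [(-6*x) - 1 = -13] the outer -1 inverts by adding 1 ⇒ sub: -6*x = -12.
Step 6. [-6*x = -12] leading coefficient -6: divide by -6. So div: x = 2.

Answer: x ∈ {2}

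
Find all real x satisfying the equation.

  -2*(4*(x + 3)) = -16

Step 1. [-2*(4*(x + 3)) = -16] divide by the outer -2. So div: 4*(x + 3) = 8.
Step 2. [4*(x + 3) = 8] 4·(inner) — divide through by 4 ⇒ div: x + 3 = 2.
Step 3. [x + 3 = 2] 3 comes off first (subtract 3), so sub: x = -1.

Answer: x ∈ {-1}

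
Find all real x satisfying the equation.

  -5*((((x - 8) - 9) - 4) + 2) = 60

Step 1. [-5*((((x - 8) - 9) - 4) + 2) = 60] -5·(inner) — divide through by -5 ⇒ div: (((x - 8) - 9) - 4) + 2 = -12.
Step 2. [(((x - 8) - 9) - 4) + 2 = -12] the outer +2 inverts by subtracting 2, so sub: ((x - 8) - 9) - 4 = -14.
Step 3. [((x - 8) - 9) - 4 = -14] 4 comes off first (add 4), so sub: (x - 8) - 9 = -10.
Step 4. [(x - 8) - 9 = -10] 9 comes off first (add 9). So sub: x - 8 = -1.
Step 5. [x - 8 = -1] peel the -8: add 8 from each side, so sub: x = 7.

Answer: x ∈ {7}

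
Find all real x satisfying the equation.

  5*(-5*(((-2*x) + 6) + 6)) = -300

Step 1. [5*(-5*(((-2*x) + 6) + 6)) = -300] 5 out front; divide by 5, so div: -5*(((-2*x) + 6) + 6) = -60.
Step 2. [-5*(((-2*x) + 6) + 6) = -60] leading coefficient -5: divide by -5. So div: ((-2*x) + 6) + 6 = 12.
Step 3. [((-2*x) + 6) + 6 = 12] +6 is outermost — subtract 6 both sides, so sub: (-2*x) + 6 = 6.
Step 4. [(-2*x) + 6 = 6] common factor -2 (LHS and 6) — divide through ⇒ factor: x - 3 = -3.
Step 5. [x - 3 = -3] peel the -3: add 3 from each side. So sub: x = 0.

Answer: x ∈ {0}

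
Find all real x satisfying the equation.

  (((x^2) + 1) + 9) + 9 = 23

Step 1. [(((x^2) + 1) + 9) + 9 = 23] the outer +9 inverts by subtracting 9, so sub: ((x^2) + 1) + 9 = 14.
Step 2. [((x^2) + 1) + 9 = 14] 9 comes off first (subtract 9) ⇒ sub: (x^2) + 1 = 5.
Step 3. [(x^2) + 1 = 5] +1 is outermost — subtract 1 both sides ⇒ sub: x^2 = 4.
Step 4. [x^2 = 4] √ both sides: 4 ≥ 0 gives two branches ⇒ sqrt: x = 2 or -2.

Answer: x ∈ {-2, 2}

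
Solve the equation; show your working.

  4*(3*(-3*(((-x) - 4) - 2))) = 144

Step 1. [4*(3*(-3*(((-x) - 4) - 2))) = 144] 4·(inner) — divide through by 4, so div: 3*(-3*(((-x) - 4) - 2)) = 36.
Step 2. [3*(-3*(((-x) - 4) - 2)) = 36] LHS = 3·(…); ÷3 both sides, so div: -3*(((-x) - 4) - 2) = 12.
Step 3. [-3*(((-x) - 4) - 2) = 12] leading coefficient -3: divide by -3. So div: ((-x) - 4) - 2 = -4.
Step 4. [((-x) - 4) - 2 = -4] the outer -2 inverts by adding 2 ⇒ sub: (-x) - 4 = -2.
Step 5. [(-x) - 4 = -2] 4 comes off first (add 4), so sub: -x = 2.
Step 6. [-x = 2] LHS negated; negate both sides ⇒ neg: x = -2.

Answer: x ∈ {-2}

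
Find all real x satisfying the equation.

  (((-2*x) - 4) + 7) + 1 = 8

Step 1. [(((-2*x) - 4) + 7) + 1 = 8] peel the +1: subtract 1 from each side, so sub: ((-2*x) - 4) + 7 = 7.
Step 2. [((-2*x) - 4) + 7 = 7] 7 comes off first (subtract 7). So sub: (-2*x) - 4 = 0.
Step 3. [(-2*x) - 4 = 0] add 4: x sits inside (… - 4), so sub: -2*x = 4.
Step 4. [-2*x = 4] -2·(inner) — divide through by -2 ⇒ div: x = -2.

Answer: x ∈ {-2}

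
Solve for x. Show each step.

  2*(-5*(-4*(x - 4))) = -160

Step 1. [2*(-5*(-4*(x - 4))) = -160] LHS = 2·(…); ÷2 both sides, so div: -5*(-4*(x - 4)) = -80.
Step 2. [-5*(-4*(x - 4)) = -80] divide by the outer -5. So div: -4*(x - 4) = 16.
Step 3. [-4*(x - 4) = 16] LHS = -4·(…); ÷-4 both sides ⇒ div: x - 4 = -4.
Step 4. [x - 4 = -4] -4 is outermost — add 4 both sides, so sub: x = 0.

Answer: x ∈ {0}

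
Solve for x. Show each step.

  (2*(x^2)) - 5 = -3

Step 1. [(2*(x^2)) - 5 = -3] -5 is outermost — add 5 both sides, so sub: 2*(x^2) = 2.
Step 2. [2*(x^2) = 2] 2 out front; divide by 2, so div: x^2 = 1.
Step 3. [x^2 = 1] √ both sides: 1 ≥ 0 gives two branches, so sqrt: x = 1 or -1.

Answer: x ∈ {-1, 1}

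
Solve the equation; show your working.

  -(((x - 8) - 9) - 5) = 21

Step 1. [-(((x - 8) - 9) - 5) = 21] LHS negated; negate both sides. So neg: ((x - 8) - 9) - 5 = -21.
Step 2. [((x - 8) - 9) - 5 = -21] peel the -5: add 5 from each side ⇒ sub: (x - 8) - 9 = -16.
Step 3. [(x - 8) - 9 = -16] peel the -9: add 9 from each side ⇒ sub: x - 8 = -7.
Step 4. [x - 8 = -7] peel the -8: add 8 from each side. So sub: x = 1.

Answer: x ∈ {1}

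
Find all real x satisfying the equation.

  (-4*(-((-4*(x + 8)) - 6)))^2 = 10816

Step 1. [(-4*(-((-4*(x + 8)) - 6)))^2 = 10816] LHS squared, RHS 10816 ≥ 0: apply √ (±), so sqrt: -4*(-((-4*(x + 8)) - 6)) = 104 or -104.
Step 2. [-4*(-((-4*(x + 8)) - 6)) = 104 or -104] leading coefficient -4: divide by -4 ⇒ div: -((-4*(x + 8)) - 6) = -26 or 26.
Step 3. [-((-4*(x + 8)) - 6) = -26 or 26] flip signs both sides ⇒ neg: (-4*(x + 8)) - 6 = 26 or -26.
Step 4. [(-4*(x + 8)) - 6 = 26 or -26] the outer -6 inverts by adding 6, so sub: -4*(x + 8) = 32 or -20.
Step 5. [-4*(x + 8) = 32 or -20] LHS = -4·(…); ÷-4 both sides, so div: x + 8 = -8 or 5.
Step 6. [x + 8 = -8 or 5] 8 comes off first (subtract 8), so sub: x = -16 or -3.

Answer: x ∈ {-16, -3}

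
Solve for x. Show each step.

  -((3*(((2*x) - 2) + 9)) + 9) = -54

Step 1. [-((3*(((2*x) - 2) + 9)) + 9) = -54] leading − — multiply by −1, so neg: (3*(((2*x) - 2) + 9)) + 9 = 54.
Step 2. [(3*(((2*x) - 2) + 9)) + 9 = 54] +9 is outermost — subtract 9 both sides ⇒ sub: 3*(((2*x) - 2) + 9) = 45.
Step 3. [3*(((2*x) - 2) + 9) = 45] LHS = 3·(…); ÷3 both sides, so div: ((2*x) - 2) + 9 = 15.
Step 4. [((2*x) - 2) + 9 = 15] +9 is outermost — subtract 9 both sides, so sub: (2*x) - 2 = 6.
Step 5. [(2*x) - 2 = 6] 2 | LHS and 2 | 6: pull 2 out ⇒ factor: x - 1 = 3.
Step 6. [x - 1 = 3] add 1: x sits inside (… - 1). So sub: x = 4.

Answer: x ∈ {4}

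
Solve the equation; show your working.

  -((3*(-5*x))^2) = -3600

Step 1. [-((3*(-5*x))^2) = -3600] LHS negated; negate both sides. So neg: (3*(-5*x))^2 = 3600.
Step 2. [(3*(-5*x))^2 = 3600] √ both sides: 3600 ≥ 0 gives two branches ⇒ sqrt: 3*(-5*x) = 60 or -60.
Step 3. [3*(-5*x) = 60 or -60] 3·(inner) — divide through by 3. So div: -5*x = 20 or -20.
Step 4. [-5*x = 20 or -20] leading coefficient -5: divide by -5, so div: x = -4 or 4.

Answer: x ∈ {-4, 4}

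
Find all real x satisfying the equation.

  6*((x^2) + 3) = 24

Step 1. [6*((x^2) + 3) = 24] 6 out front; divide by 6 ⇒ div: (x^2) + 3 = 4.
Step 2. [(x^2) + 3 = 4] the outer +3 inverts by subtracting 3. So sub: x^2 = 1.
Step 3. [x^2 = 1] √ both sides: 1 ≥ 0 gives two branches, so sqrt: x = 1 or -1.

Answer: x ∈ {-1, 1}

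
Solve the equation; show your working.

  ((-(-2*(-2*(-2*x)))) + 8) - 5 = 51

Step 1. [((-(-2*(-2*(-2*x)))) + 8) - 5 = 51] peel the -5: add 5 from each side. So sub: (-(-2*(-2*(-2*x)))) + 8 = 56.
Step 2. [(-(-2*(-2*(-2*x)))) + 8 = 56] peel the +8: subtract 8 from each side, so sub: -(-2*(-2*(-2*x))) = 48.
Step 3. [-(-2*(-2*(-2*x))) = 48] leading − — multiply by −1. So neg: -2*(-2*(-2*x)) = -48.
Step 4. [-2*(-2*(-2*x)) = -48] LHS = -2·(…); ÷-2 both sides ⇒ div: -2*(-2*x) = 24.
Step 5. [-2*(-2*x) = 24] LHS = -2·(…); ÷-2 both sides. So div: -2*x = -12.
Step 6. [-2*x = -12] leading coefficient -2: divide by -2. So div: x = 6.

Answer: x ∈ {6}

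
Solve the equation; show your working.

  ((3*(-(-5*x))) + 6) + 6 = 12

Step 1. [((3*(-(-5*x))) + 6) + 6 = 12] 6 comes off first (subtract 6) ⇒ sub: (3*(-(-5*x))) + 6 = 6.
Step 2. [(3*(-(-5*x))) + 6 = 6] the outer +6 inverts by subtracting 6. So sub: 3*(-(-5*x)) = 0.
Step 3. [3*(-(-5*x)) = 0] LHS = 3·(…); ÷3 both sides, so div: -(-5*x) = 0.
Step 4. [-(-5*x) = 0] LHS negated; negate both sides. So neg: -5*x = 0.
Step 5. [-5*x = 0] leading coefficient -5: divide by -5. So div: x = 0.

Answer: x ∈ {0}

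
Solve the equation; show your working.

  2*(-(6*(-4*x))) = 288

Step 1. [2*(-(6*(-4*x))) = 288] 2 out front; divide by 2, so div: -(6*(-4*x)) = 144.
Step 2. [-(6*(-4*x)) = 144] LHS negated; negate both sides ⇒ neg: 6*(-4*x) = -144.
Step 3. [6*(-4*x) = -144] leading coefficient 6: divide by 6 ⇒ div: -4*x = -24.
Step 4. [-4*x = -24] LHS = -4·(…); ÷-4 both sides ⇒ div: x = 6.

Answer: x ∈ {6}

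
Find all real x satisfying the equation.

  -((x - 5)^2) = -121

Step 1. [-((x - 5)^2) = -121] leading − — multiply by −1. So neg: (x - 5)^2 = 121.
Step 2. [(x - 5)^2 = 121] LHS squared, RHS 121 ≥ 0: apply √ (±). So sqrt: x - 5 = 11 or -11.
Step 3. [x - 5 = 11 or -11] -5 is outermost — add 5 both sides, so sub: x = 16 or -6.

Answer: x ∈ {-6, 16}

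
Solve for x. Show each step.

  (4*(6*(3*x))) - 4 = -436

Step 1. [(4*(6*(3*x))) - 4 = -436] -4 is outermost — add 4 both sides, so sub: 4*(6*(3*x)) = -432.
Step 2. [4*(6*(3*x)) = -432] leading coefficient 4: divide by 4. So div: 6*(3*x) = -108.
Step 3. [6*(3*x) = -108] 6 out front; divide by 6. So div: 3*x = -18.
Step 4. [3*x = -18] 3·(inner) — divide through by 3 ⇒ div: x = -6.

Answer: x ∈ {-6}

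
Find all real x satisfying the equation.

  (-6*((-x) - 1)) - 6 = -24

Step 1. [(-6*((-x) - 1)) - 6 = -24] common factor -6 (LHS and -24) — divide through ⇒ factor: ((-x) - 1) + 1 = 4.
Step 2. [((-x) - 1) + 1 = 4] subtract 1: x sits inside (… + 1), so sub: (-x) - 1 = 3.
Step 3. [(-x) - 1 = 3] the outer -1 inverts by adding 1, so sub: -x = 4.
Step 4. [-x = 4] leading − — multiply by −1 ⇒ neg: x = -4.

Answer: x ∈ {-4}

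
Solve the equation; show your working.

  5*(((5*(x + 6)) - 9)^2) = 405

Step 1. [5*(((5*(x + 6)) - 9)^2) = 405] 5·(inner) — divide through by 5 ⇒ div: ((5*(x + 6)) - 9)^2 = 81.
Step 2. [((5*(x + 6)) - 9)^2 = 81] LHS squared, RHS 81 ≥ 0: apply √ (±) ⇒ sqrt: (5*(x + 6)) - 9 = 9 or -9.
Step 3. [(5*(x + 6)) - 9 = 9 or -9] add 9: x sits inside (… - 9). So sub: 5*(x + 6) = 18 or 0.
Step 4. [5*(x + 6) = 18 or 0] leading coefficient 5: divide by 5. So div: x + 6 = 18/5 or 0.
Step 5. [x + 6 = 18/5 or 0] the outer +6 inverts by subtracting 6 ⇒ sub: x = -12/5 or -6.

Answer: x ∈ {-6, -12/5}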